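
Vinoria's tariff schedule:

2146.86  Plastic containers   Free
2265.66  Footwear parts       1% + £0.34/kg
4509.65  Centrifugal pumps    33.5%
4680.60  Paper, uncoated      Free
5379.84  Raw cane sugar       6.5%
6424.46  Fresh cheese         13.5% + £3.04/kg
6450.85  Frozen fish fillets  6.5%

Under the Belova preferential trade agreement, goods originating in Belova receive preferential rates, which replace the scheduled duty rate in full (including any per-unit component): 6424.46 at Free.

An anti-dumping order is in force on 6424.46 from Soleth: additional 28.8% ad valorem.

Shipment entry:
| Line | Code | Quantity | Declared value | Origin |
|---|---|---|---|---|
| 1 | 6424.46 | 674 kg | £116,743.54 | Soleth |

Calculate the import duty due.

Line 1 (6424.46, Soleth, 674 kg, £116,743.54):
Base rate for 6424.46 is 13.5% + £3.04/kg.
6424.46 has an FTA preferential rate, but origin Soleth is not Belova; base rate stands.
Additional duty on 6424.46 from Soleth: +28.8%. Applied ad valorem rate: 13.5% + 28.8% = 42.3%.
Duty = £116,743.54 × 42.3% + 674 × £3.04 = £51,431.48.

£51,431.48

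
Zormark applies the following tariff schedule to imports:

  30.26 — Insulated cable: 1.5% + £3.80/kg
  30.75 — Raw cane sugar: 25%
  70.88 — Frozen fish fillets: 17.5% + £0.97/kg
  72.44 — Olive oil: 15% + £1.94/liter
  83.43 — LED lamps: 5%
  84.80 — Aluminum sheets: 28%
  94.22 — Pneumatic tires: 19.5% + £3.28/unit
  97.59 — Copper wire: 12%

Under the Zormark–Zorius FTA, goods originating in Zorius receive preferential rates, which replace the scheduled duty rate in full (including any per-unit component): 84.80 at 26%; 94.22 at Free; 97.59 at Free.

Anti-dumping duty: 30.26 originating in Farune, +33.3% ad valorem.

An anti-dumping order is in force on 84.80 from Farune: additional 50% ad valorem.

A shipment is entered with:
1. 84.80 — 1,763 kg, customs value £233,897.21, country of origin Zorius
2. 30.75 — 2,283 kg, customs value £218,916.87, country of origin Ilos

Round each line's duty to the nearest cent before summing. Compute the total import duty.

Line 1 (84.80, Zorius, 1,763 kg, £233,897.21):
Base rate for 84.80 is 28%.
Origin Zorius qualifies under the Zormark–Zorius agreement and 84.80 is covered: preferential rate 26% applies instead.
The additional-duty order on 84.80 targets Farune, not Zorius; it does not apply.
Duty = £233,897.21 × 26% = £60,813.27.
Line 2 (30.75, Ilos, 2,283 kg, £218,916.87):
Base rate for 30.75 is 25%.
Duty = £218,916.87 × 25% = £54,729.22.
Total = £60,813.27 + £54,729.22 = £115,542.49.

£115,542.49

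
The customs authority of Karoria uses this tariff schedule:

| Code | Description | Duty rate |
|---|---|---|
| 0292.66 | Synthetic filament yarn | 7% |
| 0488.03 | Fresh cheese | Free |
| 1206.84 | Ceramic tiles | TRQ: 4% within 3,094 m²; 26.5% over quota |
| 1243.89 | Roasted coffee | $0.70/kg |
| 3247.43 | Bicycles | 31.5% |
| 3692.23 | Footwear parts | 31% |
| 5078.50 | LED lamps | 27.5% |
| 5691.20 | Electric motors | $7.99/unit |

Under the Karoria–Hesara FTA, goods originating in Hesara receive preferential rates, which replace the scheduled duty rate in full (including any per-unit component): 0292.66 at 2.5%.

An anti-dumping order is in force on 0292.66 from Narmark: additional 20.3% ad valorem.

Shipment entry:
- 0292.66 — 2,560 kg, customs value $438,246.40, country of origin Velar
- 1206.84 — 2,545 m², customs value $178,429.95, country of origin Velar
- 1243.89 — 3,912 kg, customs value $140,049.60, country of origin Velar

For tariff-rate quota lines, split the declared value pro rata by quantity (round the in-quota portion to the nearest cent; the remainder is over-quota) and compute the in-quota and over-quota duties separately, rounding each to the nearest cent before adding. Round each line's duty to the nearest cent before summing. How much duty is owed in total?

$40,552.85

Line 1 (0292.66, Velar, 2,560 kg, $438,246.40):
Base rate for 0292.66 is 7%.
0292.66 has an FTA preferential rate, but origin Velar is not Hesara; base rate stands.
The additional-duty order on 0292.66 targets Narmark, not Velar; it does not apply.
Duty = $438,246.40 × 7% = $30,677.25.
Line 2 (1206.84, Velar, 2,545 m², $178,429.95):
Code 1206.84 is under a tariff-rate quota (threshold 3,094 m²). Quantity 2,545 m² is within the quota, so the in-quota rate 4% applies to the full value.
Duty = $178,429.95 × 4% = $7,137.20.
Line 3 (1243.89, Velar, 3,912 kg, $140,049.60):
Base rate for 1243.89 is $0.70/kg.
Duty = 3,912 × $0.70 = $2,738.40.
Total = $30,677.25 + $7,137.20 + $2,738.40 = $40,552.85.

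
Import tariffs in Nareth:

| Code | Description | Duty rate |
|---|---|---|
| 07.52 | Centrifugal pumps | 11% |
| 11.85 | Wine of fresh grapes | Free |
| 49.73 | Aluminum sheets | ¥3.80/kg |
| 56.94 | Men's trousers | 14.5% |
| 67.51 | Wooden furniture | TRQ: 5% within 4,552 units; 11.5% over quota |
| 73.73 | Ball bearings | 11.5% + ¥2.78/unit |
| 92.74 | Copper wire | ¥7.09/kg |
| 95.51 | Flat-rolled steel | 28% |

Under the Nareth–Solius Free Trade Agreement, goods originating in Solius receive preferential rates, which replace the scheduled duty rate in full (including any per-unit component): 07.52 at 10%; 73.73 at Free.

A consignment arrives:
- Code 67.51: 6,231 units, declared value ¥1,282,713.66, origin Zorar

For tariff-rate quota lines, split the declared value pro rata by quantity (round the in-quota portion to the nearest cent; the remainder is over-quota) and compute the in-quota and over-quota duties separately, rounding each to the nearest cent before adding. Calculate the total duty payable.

Line 1 (67.51, Zorar, 6,231 units, ¥1,282,713.66):
Code 67.51 is under a tariff-rate quota (threshold 4,552 units). In-quota: 4,552 units at 5%; over-quota: 1,679 units at 11.5%.
Pro-rata value split: in-quota = ¥1,282,713.66 × 4,552/6,231 = ¥937,074.72; over-quota = ¥1,282,713.66 − ¥937,074.72 = ¥345,638.94.
In-quota duty = ¥937,074.72 × 5% = ¥46,853.74. Over-quota duty = ¥345,638.94 × 11.5% = ¥39,748.48.
Line duty = ¥46,853.74 + ¥39,748.48 = ¥86,602.22.

¥86,602.22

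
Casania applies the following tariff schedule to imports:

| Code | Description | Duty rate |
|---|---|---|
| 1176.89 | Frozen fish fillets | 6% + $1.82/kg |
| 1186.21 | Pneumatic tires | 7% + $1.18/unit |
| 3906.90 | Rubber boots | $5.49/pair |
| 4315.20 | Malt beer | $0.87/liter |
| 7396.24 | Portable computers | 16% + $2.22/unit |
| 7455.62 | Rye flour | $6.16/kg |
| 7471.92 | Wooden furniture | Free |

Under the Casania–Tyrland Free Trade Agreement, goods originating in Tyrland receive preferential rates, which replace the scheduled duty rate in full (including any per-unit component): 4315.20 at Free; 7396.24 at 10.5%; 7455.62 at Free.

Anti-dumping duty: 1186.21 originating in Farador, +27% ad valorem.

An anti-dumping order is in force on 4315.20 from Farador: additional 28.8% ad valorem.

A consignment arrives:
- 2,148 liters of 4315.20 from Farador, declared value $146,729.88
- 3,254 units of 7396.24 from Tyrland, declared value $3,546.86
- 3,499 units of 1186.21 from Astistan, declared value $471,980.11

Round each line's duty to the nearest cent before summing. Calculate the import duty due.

$81,666.82

Line 1 (4315.20, Farador, 2,148 liters, $146,729.88):
Base rate for 4315.20 is $0.87/liter.
4315.20 has an FTA preferential rate, but origin Farador is not Tyrland; base rate stands.
Additional duty on 4315.20 from Farador: +28.8% ad valorem. Applied ad valorem rate = 28.8%.
Duty = $146,729.88 × 28.8% + 2,148 × $0.87 = $44,126.97.
Line 2 (7396.24, Tyrland, 3,254 units, $3,546.86):
Base rate for 7396.24 is 16% + $2.22/unit.
Origin Tyrland qualifies under the Casania–Tyrland agreement and 7396.24 is covered: preferential rate 10.5% applies instead.
Duty = $3,546.86 × 10.5% = $372.42.
Line 3 (1186.21, Astistan, 3,499 units, $471,980.11):
Base rate for 1186.21 is 7% + $1.18/unit.
The additional-duty order on 1186.21 targets Farador, not Astistan; it does not apply.
Duty = $471,980.11 × 7% + 3,499 × $1.18 = $37,167.43.
Total = $44,126.97 + $372.42 + $37,167.43 = $81,666.82.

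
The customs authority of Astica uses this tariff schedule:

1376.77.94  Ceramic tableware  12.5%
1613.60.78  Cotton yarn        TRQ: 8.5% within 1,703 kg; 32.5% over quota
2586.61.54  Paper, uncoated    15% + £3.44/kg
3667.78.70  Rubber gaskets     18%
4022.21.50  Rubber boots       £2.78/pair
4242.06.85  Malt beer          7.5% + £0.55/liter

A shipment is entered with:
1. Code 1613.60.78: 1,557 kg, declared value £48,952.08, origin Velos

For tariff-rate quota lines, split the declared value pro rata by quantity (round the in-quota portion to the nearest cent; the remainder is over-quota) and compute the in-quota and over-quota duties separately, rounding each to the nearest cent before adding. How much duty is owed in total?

Line 1 (1613.60.78, Velos, 1,557 kg, £48,952.08):
Code 1613.60.78 is under a tariff-rate quota (threshold 1,703 kg). Quantity 1,557 kg is within the quota, so the in-quota rate 8.5% applies to the full value.
Duty = £48,952.08 × 8.5% = £4,160.93.

£4,160.93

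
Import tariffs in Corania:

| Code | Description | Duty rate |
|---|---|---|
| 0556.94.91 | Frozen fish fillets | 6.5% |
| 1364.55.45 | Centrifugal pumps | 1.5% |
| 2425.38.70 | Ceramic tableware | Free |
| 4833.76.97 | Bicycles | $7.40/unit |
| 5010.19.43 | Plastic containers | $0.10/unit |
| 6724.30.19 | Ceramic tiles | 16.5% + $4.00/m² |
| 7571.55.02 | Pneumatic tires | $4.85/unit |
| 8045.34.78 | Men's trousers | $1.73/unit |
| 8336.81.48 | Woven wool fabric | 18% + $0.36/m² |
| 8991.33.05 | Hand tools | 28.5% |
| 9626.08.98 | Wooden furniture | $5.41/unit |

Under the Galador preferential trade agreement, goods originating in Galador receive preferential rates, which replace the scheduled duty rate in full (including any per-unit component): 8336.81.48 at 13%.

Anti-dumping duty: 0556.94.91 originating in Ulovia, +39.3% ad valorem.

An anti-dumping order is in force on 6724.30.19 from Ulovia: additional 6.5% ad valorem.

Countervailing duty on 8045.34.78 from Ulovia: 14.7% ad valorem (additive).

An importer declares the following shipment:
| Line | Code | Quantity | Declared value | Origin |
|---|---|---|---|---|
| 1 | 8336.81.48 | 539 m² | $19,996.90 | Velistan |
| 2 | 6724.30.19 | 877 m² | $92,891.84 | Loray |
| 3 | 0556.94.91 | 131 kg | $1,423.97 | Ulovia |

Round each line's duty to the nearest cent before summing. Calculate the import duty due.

$23,280.81

Line 1 (8336.81.48, Velistan, 539 m², $19,996.90):
Base rate for 8336.81.48 is 18% + $0.36/m².
8336.81.48 has an FTA preferential rate, but origin Velistan is not Galador; base rate stands.
Duty = $19,996.90 × 18% + 539 × $0.36 = $3,793.48.
Line 2 (6724.30.19, Loray, 877 m², $92,891.84):
Base rate for 6724.30.19 is 16.5% + $4.00/m².
The additional-duty order on 6724.30.19 targets Ulovia, not Loray; it does not apply.
Duty = $92,891.84 × 16.5% + 877 × $4.00 = $18,835.15.
Line 3 (0556.94.91, Ulovia, 131 kg, $1,423.97):
Base rate for 0556.94.91 is 6.5%.
Additional duty on 0556.94.91 from Ulovia: +39.3%. Applied ad valorem rate: 6.5% + 39.3% = 45.8%.
Duty = $1,423.97 × 45.8% = $652.18.
Total = $3,793.48 + $18,835.15 + $652.18 = $23,280.81.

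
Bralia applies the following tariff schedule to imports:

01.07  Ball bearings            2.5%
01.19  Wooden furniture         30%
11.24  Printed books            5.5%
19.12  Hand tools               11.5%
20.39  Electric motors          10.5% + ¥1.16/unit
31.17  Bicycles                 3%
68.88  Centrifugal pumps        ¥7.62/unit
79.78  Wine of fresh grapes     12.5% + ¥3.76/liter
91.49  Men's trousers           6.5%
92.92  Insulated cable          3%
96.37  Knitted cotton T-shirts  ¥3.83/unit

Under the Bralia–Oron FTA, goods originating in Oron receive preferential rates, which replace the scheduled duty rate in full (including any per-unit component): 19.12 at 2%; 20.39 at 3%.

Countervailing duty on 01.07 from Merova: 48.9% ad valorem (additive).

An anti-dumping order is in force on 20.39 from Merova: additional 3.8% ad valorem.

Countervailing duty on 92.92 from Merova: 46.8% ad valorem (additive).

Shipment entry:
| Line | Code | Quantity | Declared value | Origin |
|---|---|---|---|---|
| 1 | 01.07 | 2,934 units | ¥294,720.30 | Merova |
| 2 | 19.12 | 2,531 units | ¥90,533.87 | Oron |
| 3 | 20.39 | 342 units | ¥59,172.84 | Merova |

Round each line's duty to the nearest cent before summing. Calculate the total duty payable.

¥162,155.35

Line 1 (01.07, Merova, 2,934 units, ¥294,720.30):
Base rate for 01.07 is 2.5%.
Additional duty on 01.07 from Merova: +48.9%. Applied ad valorem rate: 2.5% + 48.9% = 51.4%.
Duty = ¥294,720.30 × 51.4% = ¥151,486.23.
Line 2 (19.12, Oron, 2,531 units, ¥90,533.87):
Base rate for 19.12 is 11.5%.
Origin Oron qualifies under the Bralia–Oron agreement and 19.12 is covered: preferential rate 2% applies instead.
Duty = ¥90,533.87 × 2% = ¥1,810.68.
Line 3 (20.39, Merova, 342 units, ¥59,172.84):
Base rate for 20.39 is 10.5% + ¥1.16/unit.
20.39 has an FTA preferential rate, but origin Merova is not Oron; base rate stands.
Additional duty on 20.39 from Merova: +3.8%. Applied ad valorem rate: 10.5% + 3.8% = 14.3%.
Duty = ¥59,172.84 × 14.3% + 342 × ¥1.16 = ¥8,858.44.
Total = ¥151,486.23 + ¥1,810.68 + ¥8,858.44 = ¥162,155.35.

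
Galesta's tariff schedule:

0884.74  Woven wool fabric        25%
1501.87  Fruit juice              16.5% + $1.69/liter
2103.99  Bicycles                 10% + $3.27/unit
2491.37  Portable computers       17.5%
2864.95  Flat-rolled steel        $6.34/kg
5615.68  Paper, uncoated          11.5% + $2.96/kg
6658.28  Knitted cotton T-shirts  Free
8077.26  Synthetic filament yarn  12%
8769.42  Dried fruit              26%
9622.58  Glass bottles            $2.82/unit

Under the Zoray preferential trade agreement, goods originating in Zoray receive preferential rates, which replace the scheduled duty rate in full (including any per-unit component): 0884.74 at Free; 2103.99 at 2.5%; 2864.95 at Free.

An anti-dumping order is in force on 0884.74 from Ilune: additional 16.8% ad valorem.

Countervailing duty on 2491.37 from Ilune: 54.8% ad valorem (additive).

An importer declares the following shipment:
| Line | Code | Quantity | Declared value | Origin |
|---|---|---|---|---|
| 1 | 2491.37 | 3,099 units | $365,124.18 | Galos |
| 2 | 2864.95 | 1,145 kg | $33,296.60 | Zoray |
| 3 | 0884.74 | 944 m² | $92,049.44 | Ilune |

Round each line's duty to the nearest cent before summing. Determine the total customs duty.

$102,373.40

Line 1 (2491.37, Galos, 3,099 units, $365,124.18):
Base rate for 2491.37 is 17.5%.
The additional-duty order on 2491.37 targets Ilune, not Galos; it does not apply.
Duty = $365,124.18 × 17.5% = $63,896.73.
Line 2 (2864.95, Zoray, 1,145 kg, $33,296.60):
Base rate for 2864.95 is $6.34/kg.
Origin Zoray qualifies under the Galesta–Zoray agreement and 2864.95 is covered: preferential rate Free applies instead.
Duty = $33,296.60 × 0% = $0.00.
Line 3 (0884.74, Ilune, 944 m², $92,049.44):
Base rate for 0884.74 is 25%.
0884.74 has an FTA preferential rate, but origin Ilune is not Zoray; base rate stands.
Additional duty on 0884.74 from Ilune: +16.8%. Applied ad valorem rate: 25% + 16.8% = 41.8%.
Duty = $92,049.44 × 41.8% = $38,476.67.
Total = $63,896.73 + $0.00 + $38,476.67 = $102,373.40.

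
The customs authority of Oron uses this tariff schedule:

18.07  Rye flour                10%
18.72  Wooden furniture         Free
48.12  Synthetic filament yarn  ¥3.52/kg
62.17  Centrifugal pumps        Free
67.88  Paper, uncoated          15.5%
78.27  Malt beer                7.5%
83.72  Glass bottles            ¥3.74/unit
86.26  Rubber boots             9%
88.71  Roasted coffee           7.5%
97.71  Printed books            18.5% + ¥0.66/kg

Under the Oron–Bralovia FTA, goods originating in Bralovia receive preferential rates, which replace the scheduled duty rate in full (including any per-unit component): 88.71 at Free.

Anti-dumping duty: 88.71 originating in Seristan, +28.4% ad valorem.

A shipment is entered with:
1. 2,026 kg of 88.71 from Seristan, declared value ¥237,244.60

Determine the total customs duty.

Line 1 (88.71, Seristan, 2,026 kg, ¥237,244.60):
Base rate for 88.71 is 7.5%.
88.71 has an FTA preferential rate, but origin Seristan is not Bralovia; base rate stands.
Additional duty on 88.71 from Seristan: +28.4%. Applied ad valorem rate: 7.5% + 28.4% = 35.9%.
Duty = ¥237,244.60 × 35.9% = ¥85,170.81.

¥85,170.81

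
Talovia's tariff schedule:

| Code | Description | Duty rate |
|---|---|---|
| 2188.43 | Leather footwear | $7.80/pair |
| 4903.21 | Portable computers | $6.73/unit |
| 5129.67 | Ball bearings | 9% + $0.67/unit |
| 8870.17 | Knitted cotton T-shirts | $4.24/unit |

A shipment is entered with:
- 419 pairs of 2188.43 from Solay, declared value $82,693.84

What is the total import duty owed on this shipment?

Line 1 (2188.43, Solay, 419 pairs, $82,693.84):
Base rate for 2188.43 is $7.80/pair.
Duty = 419 × $7.80 = $3,268.20.

$3,268.20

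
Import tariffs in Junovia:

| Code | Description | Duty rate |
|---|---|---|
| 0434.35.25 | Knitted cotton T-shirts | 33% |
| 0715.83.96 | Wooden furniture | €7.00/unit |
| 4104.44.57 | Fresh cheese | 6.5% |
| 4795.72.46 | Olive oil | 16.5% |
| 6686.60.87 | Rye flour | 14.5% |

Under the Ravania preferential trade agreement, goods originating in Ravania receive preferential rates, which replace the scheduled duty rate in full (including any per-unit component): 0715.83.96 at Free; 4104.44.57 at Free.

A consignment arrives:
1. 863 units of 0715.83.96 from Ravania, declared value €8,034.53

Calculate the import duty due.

€0.00

Line 1 (0715.83.96, Ravania, 863 units, €8,034.53):
Base rate for 0715.83.96 is €7.00/unit.
Origin Ravania qualifies under the Junovia–Ravania agreement and 0715.83.96 is covered: preferential rate Free applies instead.
Duty = €8,034.53 × 0% = €0.00.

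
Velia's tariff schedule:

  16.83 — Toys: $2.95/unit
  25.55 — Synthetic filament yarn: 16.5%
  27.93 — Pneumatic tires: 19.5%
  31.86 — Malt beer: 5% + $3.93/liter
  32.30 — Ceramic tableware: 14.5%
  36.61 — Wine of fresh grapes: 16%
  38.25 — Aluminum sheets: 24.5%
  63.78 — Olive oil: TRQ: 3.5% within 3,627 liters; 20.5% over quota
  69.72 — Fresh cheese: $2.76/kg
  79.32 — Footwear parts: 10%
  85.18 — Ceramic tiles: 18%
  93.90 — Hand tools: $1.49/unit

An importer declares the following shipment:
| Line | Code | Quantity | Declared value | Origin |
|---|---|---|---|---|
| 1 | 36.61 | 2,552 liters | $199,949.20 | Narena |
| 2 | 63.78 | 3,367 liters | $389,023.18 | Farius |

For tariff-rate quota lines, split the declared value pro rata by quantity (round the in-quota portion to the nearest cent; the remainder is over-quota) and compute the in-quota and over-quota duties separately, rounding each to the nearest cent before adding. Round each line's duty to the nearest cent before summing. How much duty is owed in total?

$45,607.68

Line 1 (36.61, Narena, 2,552 liters, $199,949.20):
Base rate for 36.61 is 16%.
Duty = $199,949.20 × 16% = $31,991.87.
Line 2 (63.78, Farius, 3,367 liters, $389,023.18):
Code 63.78 is under a tariff-rate quota (threshold 3,627 liters). Quantity 3,367 liters is within the quota, so the in-quota rate 3.5% applies to the full value.
Duty = $389,023.18 × 3.5% = $13,615.81.
Total = $31,991.87 + $13,615.81 = $45,607.68.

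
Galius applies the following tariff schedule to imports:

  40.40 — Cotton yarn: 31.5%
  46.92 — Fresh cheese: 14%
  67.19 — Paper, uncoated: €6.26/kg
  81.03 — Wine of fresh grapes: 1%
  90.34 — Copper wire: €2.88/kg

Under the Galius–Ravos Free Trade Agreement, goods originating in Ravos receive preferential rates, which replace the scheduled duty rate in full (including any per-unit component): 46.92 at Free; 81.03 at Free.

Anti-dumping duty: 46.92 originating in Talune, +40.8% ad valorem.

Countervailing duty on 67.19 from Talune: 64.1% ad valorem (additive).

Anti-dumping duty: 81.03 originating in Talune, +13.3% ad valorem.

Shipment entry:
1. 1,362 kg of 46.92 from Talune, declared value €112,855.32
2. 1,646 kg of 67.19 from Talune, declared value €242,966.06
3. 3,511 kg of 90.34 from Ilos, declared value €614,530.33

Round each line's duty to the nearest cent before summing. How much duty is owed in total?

Line 1 (46.92, Talune, 1,362 kg, €112,855.32):
Base rate for 46.92 is 14%.
46.92 has an FTA preferential rate, but origin Talune is not Ravos; base rate stands.
Additional duty on 46.92 from Talune: +40.8%. Applied ad valorem rate: 14% + 40.8% = 54.8%.
Duty = €112,855.32 × 54.8% = €61,844.72.
Line 2 (67.19, Talune, 1,646 kg, €242,966.06):
Base rate for 67.19 is €6.26/kg.
Additional duty on 67.19 from Talune: +64.1% ad valorem. Applied ad valorem rate = 64.1%.
Duty = €242,966.06 × 64.1% + 1,646 × €6.26 = €166,045.20.
Line 3 (90.34, Ilos, 3,511 kg, €614,530.33):
Base rate for 90.34 is €2.88/kg.
Duty = 3,511 × €2.88 = €10,111.68.
Total = €61,844.72 + €166,045.20 + €10,111.68 = €238,001.60.

€238,001.60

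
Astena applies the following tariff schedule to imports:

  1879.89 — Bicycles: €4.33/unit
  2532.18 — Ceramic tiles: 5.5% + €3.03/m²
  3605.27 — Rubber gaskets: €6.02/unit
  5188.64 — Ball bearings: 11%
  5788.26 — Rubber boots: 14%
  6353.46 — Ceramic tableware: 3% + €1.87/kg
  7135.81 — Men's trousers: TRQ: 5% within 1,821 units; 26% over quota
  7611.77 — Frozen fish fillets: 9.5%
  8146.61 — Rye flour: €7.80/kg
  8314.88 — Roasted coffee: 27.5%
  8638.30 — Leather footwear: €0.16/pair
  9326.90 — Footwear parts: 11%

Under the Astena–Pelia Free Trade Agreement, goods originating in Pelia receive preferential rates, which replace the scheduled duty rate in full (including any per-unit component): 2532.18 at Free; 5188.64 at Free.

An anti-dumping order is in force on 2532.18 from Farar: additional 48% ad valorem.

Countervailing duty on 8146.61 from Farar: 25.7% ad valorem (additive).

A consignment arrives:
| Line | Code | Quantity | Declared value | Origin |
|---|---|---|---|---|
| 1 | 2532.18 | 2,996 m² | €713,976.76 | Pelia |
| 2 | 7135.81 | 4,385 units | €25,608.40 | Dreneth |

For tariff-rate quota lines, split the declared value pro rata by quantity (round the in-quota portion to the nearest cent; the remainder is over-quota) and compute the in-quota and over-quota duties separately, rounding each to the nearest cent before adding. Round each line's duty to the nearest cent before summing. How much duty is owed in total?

Line 1 (2532.18, Pelia, 2,996 m², €713,976.76):
Base rate for 2532.18 is 5.5% + €3.03/m².
Origin Pelia qualifies under the Astena–Pelia agreement and 2532.18 is covered: preferential rate Free applies instead.
The additional-duty order on 2532.18 targets Farar, not Pelia; it does not apply.
Duty = €713,976.76 × 0% = €0.00.
Line 2 (7135.81, Dreneth, 4,385 units, €25,608.40):
Code 7135.81 is under a tariff-rate quota (threshold 1,821 units). In-quota: 1,821 units at 5%; over-quota: 2,564 units at 26%.
Pro-rata value split: in-quota = €25,608.40 × 1,821/4,385 = €10,634.64; over-quota = €25,608.40 − €10,634.64 = €14,973.76.
In-quota duty = €10,634.64 × 5% = €531.73. Over-quota duty = €14,973.76 × 26% = €3,893.18.
Line duty = €531.73 + €3,893.18 = €4,424.91.
Total = €0.00 + €4,424.91 = €4,424.91.

€4,424.91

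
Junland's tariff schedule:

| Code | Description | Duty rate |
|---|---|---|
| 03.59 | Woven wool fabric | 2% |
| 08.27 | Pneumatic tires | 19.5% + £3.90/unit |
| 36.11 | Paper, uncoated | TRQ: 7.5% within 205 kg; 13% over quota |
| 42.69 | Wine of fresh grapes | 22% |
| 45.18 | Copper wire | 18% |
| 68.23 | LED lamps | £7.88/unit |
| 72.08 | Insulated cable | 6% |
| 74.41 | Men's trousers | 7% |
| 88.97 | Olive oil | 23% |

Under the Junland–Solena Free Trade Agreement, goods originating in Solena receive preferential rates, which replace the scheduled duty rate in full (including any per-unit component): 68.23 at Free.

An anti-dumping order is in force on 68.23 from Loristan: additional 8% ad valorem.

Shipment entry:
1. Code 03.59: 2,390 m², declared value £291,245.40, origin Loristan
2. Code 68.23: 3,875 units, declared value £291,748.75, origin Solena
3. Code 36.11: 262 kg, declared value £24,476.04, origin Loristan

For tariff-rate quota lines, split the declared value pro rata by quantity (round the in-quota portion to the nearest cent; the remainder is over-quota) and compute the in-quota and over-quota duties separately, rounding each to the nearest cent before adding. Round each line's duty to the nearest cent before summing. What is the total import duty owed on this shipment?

Line 1 (03.59, Loristan, 2,390 m², £291,245.40):
Base rate for 03.59 is 2%.
Duty = £291,245.40 × 2% = £5,824.91.
Line 2 (68.23, Solena, 3,875 units, £291,748.75):
Base rate for 68.23 is £7.88/unit.
Origin Solena qualifies under the Junland–Solena agreement and 68.23 is covered: preferential rate Free applies instead.
The additional-duty order on 68.23 targets Loristan, not Solena; it does not apply.
Duty = £291,748.75 × 0% = £0.00.
Line 3 (36.11, Loristan, 262 kg, £24,476.04):
Code 36.11 is under a tariff-rate quota (threshold 205 kg). In-quota: 205 kg at 7.5%; over-quota: 57 kg at 13%.
Pro-rata value split: in-quota = £24,476.04 × 205/262 = £19,151.10; over-quota = £24,476.04 − £19,151.10 = £5,324.94.
In-quota duty = £19,151.10 × 7.5% = £1,436.33. Over-quota duty = £5,324.94 × 13% = £692.24.
Line duty = £1,436.33 + £692.24 = £2,128.57.
Total = £5,824.91 + £0.00 + £2,128.57 = £7,953.48.

£7,953.48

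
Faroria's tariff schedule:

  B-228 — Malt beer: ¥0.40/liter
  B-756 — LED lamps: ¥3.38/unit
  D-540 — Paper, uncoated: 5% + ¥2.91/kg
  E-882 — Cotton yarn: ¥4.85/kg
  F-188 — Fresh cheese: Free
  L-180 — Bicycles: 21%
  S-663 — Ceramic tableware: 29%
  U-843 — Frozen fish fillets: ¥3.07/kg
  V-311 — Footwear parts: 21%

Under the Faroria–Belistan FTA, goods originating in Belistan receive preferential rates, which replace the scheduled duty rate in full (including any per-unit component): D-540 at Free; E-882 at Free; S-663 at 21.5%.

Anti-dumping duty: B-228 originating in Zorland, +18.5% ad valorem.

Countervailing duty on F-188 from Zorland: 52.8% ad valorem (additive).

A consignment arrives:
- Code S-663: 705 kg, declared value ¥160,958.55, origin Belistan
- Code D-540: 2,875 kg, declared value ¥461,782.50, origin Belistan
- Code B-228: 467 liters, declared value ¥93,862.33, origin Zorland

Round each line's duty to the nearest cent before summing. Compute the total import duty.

Line 1 (S-663, Belistan, 705 kg, ¥160,958.55):
Base rate for S-663 is 29%.
Origin Belistan qualifies under the Faroria–Belistan agreement and S-663 is covered: preferential rate 21.5% applies instead.
Duty = ¥160,958.55 × 21.5% = ¥34,606.09.
Line 2 (D-540, Belistan, 2,875 kg, ¥461,782.50):
Base rate for D-540 is 5% + ¥2.91/kg.
Origin Belistan qualifies under the Faroria–Belistan agreement and D-540 is covered: preferential rate Free applies instead.
Duty = ¥461,782.50 × 0% = ¥0.00.
Line 3 (B-228, Zorland, 467 liters, ¥93,862.33):
Base rate for B-228 is ¥0.40/liter.
Additional duty on B-228 from Zorland: +18.5% ad valorem. Applied ad valorem rate = 18.5%.
Duty = ¥93,862.33 × 18.5% + 467 × ¥0.40 = ¥17,551.33.
Total = ¥34,606.09 + ¥0.00 + ¥17,551.33 = ¥52,157.42.

¥52,157.42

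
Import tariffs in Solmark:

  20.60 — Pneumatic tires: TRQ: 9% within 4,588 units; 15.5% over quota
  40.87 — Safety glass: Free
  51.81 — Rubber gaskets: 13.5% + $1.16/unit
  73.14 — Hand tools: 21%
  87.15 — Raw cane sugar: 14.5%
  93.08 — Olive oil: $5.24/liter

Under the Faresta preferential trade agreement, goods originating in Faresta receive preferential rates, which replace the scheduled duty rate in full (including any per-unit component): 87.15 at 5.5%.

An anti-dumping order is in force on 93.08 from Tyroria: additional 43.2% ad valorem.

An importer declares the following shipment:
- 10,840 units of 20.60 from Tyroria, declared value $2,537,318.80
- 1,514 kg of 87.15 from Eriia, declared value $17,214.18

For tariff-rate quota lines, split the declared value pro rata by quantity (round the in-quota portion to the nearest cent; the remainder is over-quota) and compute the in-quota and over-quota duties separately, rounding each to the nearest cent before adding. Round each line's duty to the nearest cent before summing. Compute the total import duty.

Line 1 (20.60, Tyroria, 10,840 units, $2,537,318.80):
Code 20.60 is under a tariff-rate quota (threshold 4,588 units). In-quota: 4,588 units at 9%; over-quota: 6,252 units at 15.5%.
Pro-rata value split: in-quota = $2,537,318.80 × 4,588/10,840 = $1,073,913.16; over-quota = $2,537,318.80 − $1,073,913.16 = $1,463,405.64.
In-quota duty = $1,073,913.16 × 9% = $96,652.18. Over-quota duty = $1,463,405.64 × 15.5% = $226,827.87.
Line duty = $96,652.18 + $226,827.87 = $323,480.05.
Line 2 (87.15, Eriia, 1,514 kg, $17,214.18):
Base rate for 87.15 is 14.5%.
87.15 has an FTA preferential rate, but origin Eriia is not Faresta; base rate stands.
Duty = $17,214.18 × 14.5% = $2,496.06.
Total = $323,480.05 + $2,496.06 = $325,976.11.

$325,976.11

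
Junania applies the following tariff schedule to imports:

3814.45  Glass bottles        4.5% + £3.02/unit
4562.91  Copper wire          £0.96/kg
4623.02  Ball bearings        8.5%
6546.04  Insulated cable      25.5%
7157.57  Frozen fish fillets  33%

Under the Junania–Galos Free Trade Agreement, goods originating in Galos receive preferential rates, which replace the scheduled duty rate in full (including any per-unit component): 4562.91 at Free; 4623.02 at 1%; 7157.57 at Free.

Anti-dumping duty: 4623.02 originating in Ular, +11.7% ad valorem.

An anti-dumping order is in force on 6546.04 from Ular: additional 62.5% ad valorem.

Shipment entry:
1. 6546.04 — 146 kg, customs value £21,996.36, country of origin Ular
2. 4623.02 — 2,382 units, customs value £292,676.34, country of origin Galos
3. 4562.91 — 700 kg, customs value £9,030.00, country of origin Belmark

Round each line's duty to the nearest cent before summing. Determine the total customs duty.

£22,955.56

Line 1 (6546.04, Ular, 146 kg, £21,996.36):
Base rate for 6546.04 is 25.5%.
Additional duty on 6546.04 from Ular: +62.5%. Applied ad valorem rate: 25.5% + 62.5% = 88%.
Duty = £21,996.36 × 88% = £19,356.80.
Line 2 (4623.02, Galos, 2,382 units, £292,676.34):
Base rate for 4623.02 is 8.5%.
Origin Galos qualifies under the Junania–Galos agreement and 4623.02 is covered: preferential rate 1% applies instead.
The additional-duty order on 4623.02 targets Ular, not Galos; it does not apply.
Duty = £292,676.34 × 1% = £2,926.76.
Line 3 (4562.91, Belmark, 700 kg, £9,030.00):
Base rate for 4562.91 is £0.96/kg.
4562.91 has an FTA preferential rate, but origin Belmark is not Galos; base rate stands.
Duty = 700 × £0.96 = £672.00.
Total = £19,356.80 + £2,926.76 + £672.00 = £22,955.56.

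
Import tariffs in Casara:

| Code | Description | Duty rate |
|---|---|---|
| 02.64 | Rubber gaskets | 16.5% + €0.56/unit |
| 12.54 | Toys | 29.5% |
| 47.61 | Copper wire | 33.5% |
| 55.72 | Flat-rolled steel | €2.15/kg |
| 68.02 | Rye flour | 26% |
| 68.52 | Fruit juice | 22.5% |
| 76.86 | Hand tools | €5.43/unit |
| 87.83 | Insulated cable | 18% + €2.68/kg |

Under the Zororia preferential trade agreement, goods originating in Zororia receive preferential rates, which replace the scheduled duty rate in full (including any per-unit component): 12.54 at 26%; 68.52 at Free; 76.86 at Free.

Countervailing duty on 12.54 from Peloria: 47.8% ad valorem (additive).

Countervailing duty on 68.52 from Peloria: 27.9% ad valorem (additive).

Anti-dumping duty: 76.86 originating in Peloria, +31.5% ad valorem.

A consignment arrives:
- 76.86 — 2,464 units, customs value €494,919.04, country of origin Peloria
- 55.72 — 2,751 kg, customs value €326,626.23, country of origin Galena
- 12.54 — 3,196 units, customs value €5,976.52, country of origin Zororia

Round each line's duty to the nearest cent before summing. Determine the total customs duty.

Line 1 (76.86, Peloria, 2,464 units, €494,919.04):
Base rate for 76.86 is €5.43/unit.
76.86 has an FTA preferential rate, but origin Peloria is not Zororia; base rate stands.
Additional duty on 76.86 from Peloria: +31.5% ad valorem. Applied ad valorem rate = 31.5%.
Duty = €494,919.04 × 31.5% + 2,464 × €5.43 = €169,279.02.
Line 2 (55.72, Galena, 2,751 kg, €326,626.23):
Base rate for 55.72 is €2.15/kg.
Duty = 2,751 × €2.15 = €5,914.65.
Line 3 (12.54, Zororia, 3,196 units, €5,976.52):
Base rate for 12.54 is 29.5%.
Origin Zororia qualifies under the Casara–Zororia agreement and 12.54 is covered: preferential rate 26% applies instead.
The additional-duty order on 12.54 targets Peloria, not Zororia; it does not apply.
Duty = €5,976.52 × 26% = €1,553.90.
Total = €169,279.02 + €5,914.65 + €1,553.90 = €176,747.57.

€176,747.57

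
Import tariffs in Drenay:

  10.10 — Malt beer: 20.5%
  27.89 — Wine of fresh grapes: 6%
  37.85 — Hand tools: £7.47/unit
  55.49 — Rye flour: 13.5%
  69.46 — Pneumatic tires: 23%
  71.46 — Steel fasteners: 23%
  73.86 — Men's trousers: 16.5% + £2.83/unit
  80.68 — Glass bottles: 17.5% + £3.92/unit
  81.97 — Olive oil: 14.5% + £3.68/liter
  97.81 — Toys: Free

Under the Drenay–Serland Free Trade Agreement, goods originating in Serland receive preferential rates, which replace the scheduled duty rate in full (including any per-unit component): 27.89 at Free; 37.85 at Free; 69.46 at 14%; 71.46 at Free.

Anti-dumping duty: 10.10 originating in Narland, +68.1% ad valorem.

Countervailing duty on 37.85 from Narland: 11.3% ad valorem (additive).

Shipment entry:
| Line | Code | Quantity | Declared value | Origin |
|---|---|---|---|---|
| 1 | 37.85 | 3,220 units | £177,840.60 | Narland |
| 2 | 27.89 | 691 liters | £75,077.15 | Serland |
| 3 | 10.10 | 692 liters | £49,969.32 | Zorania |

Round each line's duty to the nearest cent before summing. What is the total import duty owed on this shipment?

Line 1 (37.85, Narland, 3,220 units, £177,840.60):
Base rate for 37.85 is £7.47/unit.
37.85 has an FTA preferential rate, but origin Narland is not Serland; base rate stands.
Additional duty on 37.85 from Narland: +11.3% ad valorem. Applied ad valorem rate = 11.3%.
Duty = £177,840.60 × 11.3% + 3,220 × £7.47 = £44,149.39.
Line 2 (27.89, Serland, 691 liters, £75,077.15):
Base rate for 27.89 is 6%.
Origin Serland qualifies under the Drenay–Serland agreement and 27.89 is covered: preferential rate Free applies instead.
Duty = £75,077.15 × 0% = £0.00.
Line 3 (10.10, Zorania, 692 liters, £49,969.32):
Base rate for 10.10 is 20.5%.
The additional-duty order on 10.10 targets Narland, not Zorania; it does not apply.
Duty = £49,969.32 × 20.5% = £10,243.71.
Total = £44,149.39 + £0.00 + £10,243.71 = £54,393.10.

£54,393.10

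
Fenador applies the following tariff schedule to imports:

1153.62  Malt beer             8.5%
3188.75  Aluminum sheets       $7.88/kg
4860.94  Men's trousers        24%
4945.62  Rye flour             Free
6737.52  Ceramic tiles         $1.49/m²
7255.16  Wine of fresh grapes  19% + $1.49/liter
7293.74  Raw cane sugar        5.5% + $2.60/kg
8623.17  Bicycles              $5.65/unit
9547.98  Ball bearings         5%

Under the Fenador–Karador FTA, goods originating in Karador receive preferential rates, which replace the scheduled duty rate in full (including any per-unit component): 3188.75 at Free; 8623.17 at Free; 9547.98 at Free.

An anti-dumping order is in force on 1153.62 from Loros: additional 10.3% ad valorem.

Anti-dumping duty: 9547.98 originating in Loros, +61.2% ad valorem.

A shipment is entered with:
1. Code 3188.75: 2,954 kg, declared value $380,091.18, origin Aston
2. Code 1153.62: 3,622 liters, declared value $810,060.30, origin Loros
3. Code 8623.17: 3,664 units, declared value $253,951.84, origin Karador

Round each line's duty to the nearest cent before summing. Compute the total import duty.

Line 1 (3188.75, Aston, 2,954 kg, $380,091.18):
Base rate for 3188.75 is $7.88/kg.
3188.75 has an FTA preferential rate, but origin Aston is not Karador; base rate stands.
Duty = 2,954 × $7.88 = $23,277.52.
Line 2 (1153.62, Loros, 3,622 liters, $810,060.30):
Base rate for 1153.62 is 8.5%.
Additional duty on 1153.62 from Loros: +10.3%. Applied ad valorem rate: 8.5% + 10.3% = 18.8%.
Duty = $810,060.30 × 18.8% = $152,291.34.
Line 3 (8623.17, Karador, 3,664 units, $253,951.84):
Base rate for 8623.17 is $5.65/unit.
Origin Karador qualifies under the Fenador–Karador agreement and 8623.17 is covered: preferential rate Free applies instead.
Duty = $253,951.84 × 0% = $0.00.
Total = $23,277.52 + $152,291.34 + $0.00 = $175,568.86.

$175,568.86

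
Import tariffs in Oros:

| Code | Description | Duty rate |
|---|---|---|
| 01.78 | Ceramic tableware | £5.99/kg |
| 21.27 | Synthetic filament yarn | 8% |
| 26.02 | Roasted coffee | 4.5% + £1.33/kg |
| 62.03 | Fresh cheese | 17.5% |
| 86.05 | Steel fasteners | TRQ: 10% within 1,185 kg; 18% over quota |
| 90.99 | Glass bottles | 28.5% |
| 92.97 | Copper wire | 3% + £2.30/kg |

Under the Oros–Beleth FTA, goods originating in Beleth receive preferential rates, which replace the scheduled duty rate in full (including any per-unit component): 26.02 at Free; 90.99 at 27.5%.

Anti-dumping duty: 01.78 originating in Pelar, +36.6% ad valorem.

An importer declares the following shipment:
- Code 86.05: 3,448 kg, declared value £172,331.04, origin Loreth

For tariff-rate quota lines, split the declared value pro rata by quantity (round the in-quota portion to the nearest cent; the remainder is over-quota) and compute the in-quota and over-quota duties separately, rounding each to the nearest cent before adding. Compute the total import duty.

Line 1 (86.05, Loreth, 3,448 kg, £172,331.04):
Code 86.05 is under a tariff-rate quota (threshold 1,185 kg). In-quota: 1,185 kg at 10%; over-quota: 2,263 kg at 18%.
Pro-rata value split: in-quota = £172,331.04 × 1,185/3,448 = £59,226.30; over-quota = £172,331.04 − £59,226.30 = £113,104.74.
In-quota duty = £59,226.30 × 10% = £5,922.63. Over-quota duty = £113,104.74 × 18% = £20,358.85.
Line duty = £5,922.63 + £20,358.85 = £26,281.48.

£26,281.48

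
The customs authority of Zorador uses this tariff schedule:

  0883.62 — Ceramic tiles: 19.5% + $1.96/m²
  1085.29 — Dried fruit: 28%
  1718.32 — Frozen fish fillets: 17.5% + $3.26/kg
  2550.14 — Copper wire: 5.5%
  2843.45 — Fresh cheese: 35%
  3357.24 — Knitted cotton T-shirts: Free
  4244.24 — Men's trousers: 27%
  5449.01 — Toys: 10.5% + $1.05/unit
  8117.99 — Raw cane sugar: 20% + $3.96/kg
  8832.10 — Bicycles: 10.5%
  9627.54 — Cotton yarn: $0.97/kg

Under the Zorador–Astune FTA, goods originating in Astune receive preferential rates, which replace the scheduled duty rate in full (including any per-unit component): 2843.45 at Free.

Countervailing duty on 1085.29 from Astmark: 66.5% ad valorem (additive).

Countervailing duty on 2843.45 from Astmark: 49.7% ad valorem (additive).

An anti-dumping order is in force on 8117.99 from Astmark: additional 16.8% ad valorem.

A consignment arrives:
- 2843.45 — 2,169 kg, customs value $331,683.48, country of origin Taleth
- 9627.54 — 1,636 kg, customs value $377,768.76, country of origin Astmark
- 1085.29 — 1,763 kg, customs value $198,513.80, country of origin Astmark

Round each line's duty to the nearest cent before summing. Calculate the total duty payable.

$305,271.68

Line 1 (2843.45, Taleth, 2,169 kg, $331,683.48):
Base rate for 2843.45 is 35%.
2843.45 has an FTA preferential rate, but origin Taleth is not Astune; base rate stands.
The additional-duty order on 2843.45 targets Astmark, not Taleth; it does not apply.
Duty = $331,683.48 × 35% = $116,089.22.
Line 2 (9627.54, Astmark, 1,636 kg, $377,768.76):
Base rate for 9627.54 is $0.97/kg.
Duty = 1,636 × $0.97 = $1,586.92.
Line 3 (1085.29, Astmark, 1,763 kg, $198,513.80):
Base rate for 1085.29 is 28%.
Additional duty on 1085.29 from Astmark: +66.5%. Applied ad valorem rate: 28% + 66.5% = 94.5%.
Duty = $198,513.80 × 94.5% = $187,595.54.
Total = $116,089.22 + $1,586.92 + $187,595.54 = $305,271.68.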